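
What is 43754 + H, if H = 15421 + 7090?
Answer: 66265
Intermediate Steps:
H = 22511
43754 + H = 43754 + 22511 = 66265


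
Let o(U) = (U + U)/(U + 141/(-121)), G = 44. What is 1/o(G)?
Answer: 5183/10648 ≈ 0.48676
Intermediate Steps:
o(U) = 2*U/(-141/121 + U) (o(U) = (2*U)/(U + 141*(-1/121)) = (2*U)/(U - 141/121) = (2*U)/(-141/121 + U) = 2*U/(-141/121 + U))
1/o(G) = 1/(242*44/(-141 + 121*44)) = 1/(242*44/(-141 + 5324)) = 1/(242*44/5183) = 1/(242*44*(1/5183)) = 1/(10648/5183) = 5183/10648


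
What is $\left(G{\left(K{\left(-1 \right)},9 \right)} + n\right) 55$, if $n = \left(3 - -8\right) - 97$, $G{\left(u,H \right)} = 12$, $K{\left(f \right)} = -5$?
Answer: $-4070$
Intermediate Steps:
$n = -86$ ($n = \left(3 + 8\right) - 97 = 11 - 97 = -86$)
$\left(G{\left(K{\left(-1 \right)},9 \right)} + n\right) 55 = \left(12 - 86\right) 55 = \left(-74\right) 55 = -4070$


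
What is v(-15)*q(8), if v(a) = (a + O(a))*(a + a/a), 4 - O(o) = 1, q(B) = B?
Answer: 1344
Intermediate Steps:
O(o) = 3 (O(o) = 4 - 1*1 = 4 - 1 = 3)
v(a) = (1 + a)*(3 + a) (v(a) = (a + 3)*(a + a/a) = (3 + a)*(a + 1) = (3 + a)*(1 + a) = (1 + a)*(3 + a))
v(-15)*q(8) = (3 + (-15)² + 4*(-15))*8 = (3 + 225 - 60)*8 = 168*8 = 1344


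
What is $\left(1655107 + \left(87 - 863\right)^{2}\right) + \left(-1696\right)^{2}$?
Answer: $5133699$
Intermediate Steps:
$\left(1655107 + \left(87 - 863\right)^{2}\right) + \left(-1696\right)^{2} = \left(1655107 + \left(-776\right)^{2}\right) + 2876416 = \left(1655107 + 602176\right) + 2876416 = 2257283 + 2876416 = 5133699$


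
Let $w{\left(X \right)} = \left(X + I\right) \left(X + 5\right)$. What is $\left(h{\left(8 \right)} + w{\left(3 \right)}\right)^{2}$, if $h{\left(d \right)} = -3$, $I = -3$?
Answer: $9$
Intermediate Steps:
$w{\left(X \right)} = \left(-3 + X\right) \left(5 + X\right)$ ($w{\left(X \right)} = \left(X - 3\right) \left(X + 5\right) = \left(-3 + X\right) \left(5 + X\right)$)
$\left(h{\left(8 \right)} + w{\left(3 \right)}\right)^{2} = \left(-3 + \left(-15 + 3^{2} + 2 \cdot 3\right)\right)^{2} = \left(-3 + \left(-15 + 9 + 6\right)\right)^{2} = \left(-3 + 0\right)^{2} = \left(-3\right)^{2} = 9$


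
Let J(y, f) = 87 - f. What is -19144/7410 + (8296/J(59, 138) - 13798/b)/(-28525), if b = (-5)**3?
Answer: -6821189818/2642128125 ≈ -2.5817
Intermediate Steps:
b = -125
-19144/7410 + (8296/J(59, 138) - 13798/b)/(-28525) = -19144/7410 + (8296/(87 - 1*138) - 13798/(-125))/(-28525) = -19144*1/7410 + (8296/(87 - 138) - 13798*(-1/125))*(-1/28525) = -9572/3705 + (8296/(-51) + 13798/125)*(-1/28525) = -9572/3705 + (8296*(-1/51) + 13798/125)*(-1/28525) = -9572/3705 + (-488/3 + 13798/125)*(-1/28525) = -9572/3705 - 19606/375*(-1/28525) = -9572/3705 + 19606/10696875 = -6821189818/2642128125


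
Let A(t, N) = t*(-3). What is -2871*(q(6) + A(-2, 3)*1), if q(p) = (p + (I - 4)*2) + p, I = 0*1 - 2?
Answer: -17226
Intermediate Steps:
I = -2 (I = 0 - 2 = -2)
A(t, N) = -3*t
q(p) = -12 + 2*p (q(p) = (p + (-2 - 4)*2) + p = (p - 6*2) + p = (p - 12) + p = (-12 + p) + p = -12 + 2*p)
-2871*(q(6) + A(-2, 3)*1) = -2871*((-12 + 2*6) - 3*(-2)*1) = -2871*((-12 + 12) + 6*1) = -2871*(0 + 6) = -2871*6 = -17226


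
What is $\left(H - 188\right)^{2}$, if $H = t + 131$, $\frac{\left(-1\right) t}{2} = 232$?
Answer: $271441$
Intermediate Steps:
$t = -464$ ($t = \left(-2\right) 232 = -464$)
$H = -333$ ($H = -464 + 131 = -333$)
$\left(H - 188\right)^{2} = \left(-333 - 188\right)^{2} = \left(-521\right)^{2} = 271441$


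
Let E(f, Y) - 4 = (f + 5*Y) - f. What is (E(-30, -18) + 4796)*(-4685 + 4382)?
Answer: -1427130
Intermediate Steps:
E(f, Y) = 4 + 5*Y (E(f, Y) = 4 + ((f + 5*Y) - f) = 4 + 5*Y)
(E(-30, -18) + 4796)*(-4685 + 4382) = ((4 + 5*(-18)) + 4796)*(-4685 + 4382) = ((4 - 90) + 4796)*(-303) = (-86 + 4796)*(-303) = 4710*(-303) = -1427130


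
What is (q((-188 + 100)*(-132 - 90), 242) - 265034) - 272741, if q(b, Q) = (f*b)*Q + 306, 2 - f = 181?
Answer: -846797917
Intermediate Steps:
f = -179 (f = 2 - 1*181 = 2 - 181 = -179)
q(b, Q) = 306 - 179*Q*b (q(b, Q) = (-179*b)*Q + 306 = -179*Q*b + 306 = 306 - 179*Q*b)
(q((-188 + 100)*(-132 - 90), 242) - 265034) - 272741 = ((306 - 179*242*(-188 + 100)*(-132 - 90)) - 265034) - 272741 = ((306 - 179*242*(-88*(-222))) - 265034) - 272741 = ((306 - 179*242*19536) - 265034) - 272741 = ((306 - 846260448) - 265034) - 272741 = (-846260142 - 265034) - 272741 = -846525176 - 272741 = -846797917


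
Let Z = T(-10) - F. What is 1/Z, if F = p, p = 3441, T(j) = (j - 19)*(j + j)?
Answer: -1/2861 ≈ -0.00034953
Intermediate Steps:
T(j) = 2*j*(-19 + j) (T(j) = (-19 + j)*(2*j) = 2*j*(-19 + j))
F = 3441
Z = -2861 (Z = 2*(-10)*(-19 - 10) - 1*3441 = 2*(-10)*(-29) - 3441 = 580 - 3441 = -2861)
1/Z = 1/(-2861) = -1/2861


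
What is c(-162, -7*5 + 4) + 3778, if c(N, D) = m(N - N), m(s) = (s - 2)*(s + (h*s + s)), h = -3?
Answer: 3778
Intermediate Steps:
m(s) = -s*(-2 + s) (m(s) = (s - 2)*(s + (-3*s + s)) = (-2 + s)*(s - 2*s) = (-2 + s)*(-s) = -s*(-2 + s))
c(N, D) = 0 (c(N, D) = (N - N)*(2 - (N - N)) = 0*(2 - 1*0) = 0*(2 + 0) = 0*2 = 0)
c(-162, -7*5 + 4) + 3778 = 0 + 3778 = 3778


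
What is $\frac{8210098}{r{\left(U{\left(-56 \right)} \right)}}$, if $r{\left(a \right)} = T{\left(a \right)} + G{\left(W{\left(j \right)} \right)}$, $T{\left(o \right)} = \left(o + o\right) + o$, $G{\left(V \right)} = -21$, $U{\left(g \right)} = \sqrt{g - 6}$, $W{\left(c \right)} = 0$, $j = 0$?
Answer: $- \frac{57470686}{333} - \frac{8210098 i \sqrt{62}}{333} \approx -1.7258 \cdot 10^{5} - 1.9413 \cdot 10^{5} i$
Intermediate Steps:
$U{\left(g \right)} = \sqrt{-6 + g}$
$T{\left(o \right)} = 3 o$ ($T{\left(o \right)} = 2 o + o = 3 o$)
$r{\left(a \right)} = -21 + 3 a$ ($r{\left(a \right)} = 3 a - 21 = -21 + 3 a$)
$\frac{8210098}{r{\left(U{\left(-56 \right)} \right)}} = \frac{8210098}{-21 + 3 \sqrt{-6 - 56}} = \frac{8210098}{-21 + 3 \sqrt{-62}} = \frac{8210098}{-21 + 3 i \sqrt{62}}$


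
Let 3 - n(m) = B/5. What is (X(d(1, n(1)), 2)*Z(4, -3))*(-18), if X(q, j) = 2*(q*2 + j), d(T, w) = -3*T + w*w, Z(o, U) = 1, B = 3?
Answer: -6768/25 ≈ -270.72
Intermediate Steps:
n(m) = 12/5 (n(m) = 3 - 3/5 = 3 - 1*⅗ = 3 - ⅗ = 12/5)
d(T, w) = w² - 3*T (d(T, w) = -3*T + w² = w² - 3*T)
X(q, j) = 2*j + 4*q (X(q, j) = 2*(2*q + j) = 2*(j + 2*q) = 2*j + 4*q)
(X(d(1, n(1)), 2)*Z(4, -3))*(-18) = ((2*2 + 4*((12/5)² - 3*1))*1)*(-18) = ((4 + 4*(144/25 - 3))*1)*(-18) = ((4 + 4*(69/25))*1)*(-18) = ((4 + 276/25)*1)*(-18) = ((376/25)*1)*(-18) = (376/25)*(-18) = -6768/25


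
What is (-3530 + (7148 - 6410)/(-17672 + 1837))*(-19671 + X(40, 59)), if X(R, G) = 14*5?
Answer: 1095662343088/15835 ≈ 6.9192e+7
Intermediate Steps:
X(R, G) = 70
(-3530 + (7148 - 6410)/(-17672 + 1837))*(-19671 + X(40, 59)) = (-3530 + (7148 - 6410)/(-17672 + 1837))*(-19671 + 70) = (-3530 + 738/(-15835))*(-19601) = (-3530 + 738*(-1/15835))*(-19601) = (-3530 - 738/15835)*(-19601) = -55898288/15835*(-19601) = 1095662343088/15835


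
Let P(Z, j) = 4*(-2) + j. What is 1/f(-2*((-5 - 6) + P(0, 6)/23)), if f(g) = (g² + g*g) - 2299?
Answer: -529/695971 ≈ -0.00076009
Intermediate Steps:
P(Z, j) = -8 + j
f(g) = -2299 + 2*g² (f(g) = (g² + g²) - 2299 = 2*g² - 2299 = -2299 + 2*g²)
1/f(-2*((-5 - 6) + P(0, 6)/23)) = 1/(-2299 + 2*(-2*((-5 - 6) + (-8 + 6)/23))²) = 1/(-2299 + 2*(-2*(-11 - 2*1/23))²) = 1/(-2299 + 2*(-2*(-11 - 2/23))²) = 1/(-2299 + 2*(-2*(-255)/23)²) = 1/(-2299 + 2*(-1*(-510/23))²) = 1/(-2299 + 2*(510/23)²) = 1/(-2299 + 2*(260100/529)) = 1/(-2299 + 520200/529) = 1/(-695971/529) = -529/695971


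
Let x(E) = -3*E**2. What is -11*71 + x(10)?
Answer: -1081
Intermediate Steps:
-11*71 + x(10) = -11*71 - 3*10**2 = -781 - 3*100 = -781 - 300 = -1081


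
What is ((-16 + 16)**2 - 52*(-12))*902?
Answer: 562848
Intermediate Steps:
((-16 + 16)**2 - 52*(-12))*902 = (0**2 + 624)*902 = (0 + 624)*902 = 624*902 = 562848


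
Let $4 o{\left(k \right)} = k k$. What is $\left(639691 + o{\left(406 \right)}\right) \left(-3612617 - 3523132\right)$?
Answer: $-4858731494100$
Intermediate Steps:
$o{\left(k \right)} = \frac{k^{2}}{4}$ ($o{\left(k \right)} = \frac{k k}{4} = \frac{k^{2}}{4}$)
$\left(639691 + o{\left(406 \right)}\right) \left(-3612617 - 3523132\right) = \left(639691 + \frac{406^{2}}{4}\right) \left(-3612617 - 3523132\right) = \left(639691 + \frac{1}{4} \cdot 164836\right) \left(-7135749\right) = \left(639691 + 41209\right) \left(-7135749\right) = 680900 \left(-7135749\right) = -4858731494100$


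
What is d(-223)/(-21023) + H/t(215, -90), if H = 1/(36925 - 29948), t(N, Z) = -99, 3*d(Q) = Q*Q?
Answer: -11449675712/14521069629 ≈ -0.78849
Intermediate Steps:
d(Q) = Q**2/3 (d(Q) = (Q*Q)/3 = Q**2/3)
H = 1/6977 ≈ 0.00014333
d(-223)/(-21023) + H/t(215, -90) = ((1/3)*(-223)**2)/(-21023) + (1/6977)/(-99) = ((1/3)*49729)*(-1/21023) + (1/6977)*(-1/99) = (49729/3)*(-1/21023) - 1/690723 = -49729/63069 - 1/690723 = -11449675712/14521069629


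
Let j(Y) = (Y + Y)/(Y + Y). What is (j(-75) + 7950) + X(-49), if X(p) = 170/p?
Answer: 389429/49 ≈ 7947.5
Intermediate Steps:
j(Y) = 1 (j(Y) = (2*Y)/((2*Y)) = (2*Y)*(1/(2*Y)) = 1)
(j(-75) + 7950) + X(-49) = (1 + 7950) + 170/(-49) = 7951 + 170*(-1/49) = 7951 - 170/49 = 389429/49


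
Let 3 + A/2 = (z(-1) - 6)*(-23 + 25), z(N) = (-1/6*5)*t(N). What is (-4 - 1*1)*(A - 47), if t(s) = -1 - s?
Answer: 385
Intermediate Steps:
z(N) = ⅚ + 5*N/6 (z(N) = (-1/6*5)*(-1 - N) = (-1*⅙*5)*(-1 - N) = (-⅙*5)*(-1 - N) = -5*(-1 - N)/6 = ⅚ + 5*N/6)
A = -30 (A = -6 + 2*(((⅚ + (⅚)*(-1)) - 6)*(-23 + 25)) = -6 + 2*(((⅚ - ⅚) - 6)*2) = -6 + 2*((0 - 6)*2) = -6 + 2*(-6*2) = -6 + 2*(-12) = -6 - 24 = -30)
(-4 - 1*1)*(A - 47) = (-4 - 1*1)*(-30 - 47) = (-4 - 1)*(-77) = -5*(-77) = 385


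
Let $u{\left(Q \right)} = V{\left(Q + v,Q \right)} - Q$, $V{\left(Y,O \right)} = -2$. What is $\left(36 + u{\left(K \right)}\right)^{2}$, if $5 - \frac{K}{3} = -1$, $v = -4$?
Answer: $256$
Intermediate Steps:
$K = 18$ ($K = 15 - -3 = 15 + 3 = 18$)
$u{\left(Q \right)} = -2 - Q$
$\left(36 + u{\left(K \right)}\right)^{2} = \left(36 - 20\right)^{2} = 16^{2} = 256$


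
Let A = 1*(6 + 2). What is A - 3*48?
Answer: -136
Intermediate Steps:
A = 8 (A = 1*8 = 8)
A - 3*48 = 8 - 3*48 = 8 - 144 = -136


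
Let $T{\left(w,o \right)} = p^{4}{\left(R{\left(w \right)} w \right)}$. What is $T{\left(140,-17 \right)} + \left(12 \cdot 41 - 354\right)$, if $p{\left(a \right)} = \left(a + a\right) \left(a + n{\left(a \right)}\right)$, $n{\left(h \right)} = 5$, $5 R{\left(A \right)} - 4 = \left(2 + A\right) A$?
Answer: $147716792903208187746137474609593289961196486794$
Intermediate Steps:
$R{\left(A \right)} = \frac{4}{5} + \frac{A \left(2 + A\right)}{5}$ ($R{\left(A \right)} = \frac{4}{5} + \frac{\left(2 + A\right) A}{5} = \frac{4}{5} + \frac{A \left(2 + A\right)}{5}$)
$p{\left(a \right)} = 2 a \left(5 + a\right)$ ($p{\left(a \right)} = \left(a + a\right) \left(a + 5\right) = 2 a \left(5 + a\right)$)
$T{\left(w,o \right)} = 16 w^{4} \left(5 + w \left(\frac{4}{5} + \frac{w^{2}}{5} + \frac{2 w}{5}\right)\right)^{4} \left(\frac{4}{5} + \frac{w^{2}}{5} + \frac{2 w}{5}\right)^{4}$ ($T{\left(w,o \right)} = \left(2 \left(\frac{4}{5} + \frac{w^{2}}{5} + \frac{2 w}{5}\right) w \left(5 + \left(\frac{4}{5} + \frac{w^{2}}{5} + \frac{2 w}{5}\right) w\right)\right)^{4} = \left(2 w \left(\frac{4}{5} + \frac{w^{2}}{5} + \frac{2 w}{5}\right) \left(5 + w \left(\frac{4}{5} + \frac{w^{2}}{5} + \frac{2 w}{5}\right)\right)\right)^{4} = \left(2 w \left(5 + w \left(\frac{4}{5} + \frac{w^{2}}{5} + \frac{2 w}{5}\right)\right) \left(\frac{4}{5} + \frac{w^{2}}{5} + \frac{2 w}{5}\right)\right)^{4} = 16 w^{4} \left(5 + w \left(\frac{4}{5} + \frac{w^{2}}{5} + \frac{2 w}{5}\right)\right)^{4} \left(\frac{4}{5} + \frac{w^{2}}{5} + \frac{2 w}{5}\right)^{4}$)
$T{\left(140,-17 \right)} + \left(12 \cdot 41 - 354\right) = \frac{16 \cdot 140^{4} \left(25 + 140 \left(4 + 140^{2} + 2 \cdot 140\right)\right)^{4} \left(4 + 140^{2} + 2 \cdot 140\right)^{4}}{390625} + \left(12 \cdot 41 - 354\right) = \frac{16}{390625} \cdot 384160000 \left(25 + 140 \left(4 + 19600 + 280\right)\right)^{4} \left(4 + 19600 + 280\right)^{4} + \left(492 - 354\right) = \frac{16}{390625} \cdot 384160000 \left(25 + 140 \cdot 19884\right)^{4} \cdot 19884^{4} + 138 = \frac{16}{390625} \cdot 384160000 \left(25 + 2783760\right)^{4} \cdot 156320169709383936 + 138 = \frac{16}{390625} \cdot 384160000 \cdot 2783785^{4} \cdot 156320169709383936 + 138 = \frac{16}{390625} \cdot 384160000 \cdot 60054113649248329992750625 \cdot 156320169709383936 + 138 = 147716792903208187746137474609593289961196486656 + 138 = 147716792903208187746137474609593289961196486794$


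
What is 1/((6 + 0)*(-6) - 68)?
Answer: -1/104 ≈ -0.0096154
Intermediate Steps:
1/((6 + 0)*(-6) - 68) = 1/(6*(-6) - 68) = 1/(-36 - 68) = 1/(-104) = -1/104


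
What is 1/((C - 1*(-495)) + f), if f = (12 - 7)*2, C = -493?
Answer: 1/12 ≈ 0.083333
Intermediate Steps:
f = 10 (f = 5*2 = 10)
1/((C - 1*(-495)) + f) = 1/((-493 - 1*(-495)) + 10) = 1/((-493 + 495) + 10) = 1/(2 + 10) = 1/12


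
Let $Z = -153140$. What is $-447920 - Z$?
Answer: $-294780$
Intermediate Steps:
$-447920 - Z = -447920 - -153140 = -447920 + 153140 = -294780$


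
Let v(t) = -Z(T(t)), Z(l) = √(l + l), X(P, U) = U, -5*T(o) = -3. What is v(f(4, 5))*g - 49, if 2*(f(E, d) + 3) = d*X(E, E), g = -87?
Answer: -49 + 87*√30/5 ≈ 46.304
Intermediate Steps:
T(o) = ⅗ (T(o) = -⅕*(-3) = ⅗)
Z(l) = √2*√l (Z(l) = √(2*l) = √2*√l)
f(E, d) = -3 + E*d/2 (f(E, d) = -3 + (d*E)/2 = -3 + (E*d)/2 = -3 + E*d/2)
v(t) = -√30/5 (v(t) = -√2*√(⅗) = -√2*√15/5 = -√30/5)
v(f(4, 5))*g - 49 = -√30/5*(-87) - 49 = 87*√30/5 - 49 = -49 + 87*√30/5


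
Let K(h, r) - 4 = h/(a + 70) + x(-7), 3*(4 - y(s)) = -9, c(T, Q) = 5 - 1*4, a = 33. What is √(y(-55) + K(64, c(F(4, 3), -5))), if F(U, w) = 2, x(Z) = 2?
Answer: √144509/103 ≈ 3.6907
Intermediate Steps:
c(T, Q) = 1 (c(T, Q) = 5 - 4 = 1)
y(s) = 7 (y(s) = 4 - ⅓*(-9) = 4 + 3 = 7)
K(h, r) = 6 + h/103 (K(h, r) = 4 + (h/(33 + 70) + 2) = 4 + (h/103 + 2) = 4 + (2 + h/103) = 6 + h/103)
√(y(-55) + K(64, c(F(4, 3), -5))) = √(7 + (6 + (1/103)*64)) = √(7 + (6 + 64/103)) = √(7 + 682/103) = √(1403/103) = √144509/103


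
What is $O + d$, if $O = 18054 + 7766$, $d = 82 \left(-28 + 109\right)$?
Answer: $32462$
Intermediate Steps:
$d = 6642$ ($d = 82 \cdot 81 = 6642$)
$O = 25820$
$O + d = 25820 + 6642 = 32462$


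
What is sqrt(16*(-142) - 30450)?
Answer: I*sqrt(32722) ≈ 180.89*I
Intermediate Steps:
sqrt(16*(-142) - 30450) = sqrt(-2272 - 30450) = sqrt(-32722) = I*sqrt(32722)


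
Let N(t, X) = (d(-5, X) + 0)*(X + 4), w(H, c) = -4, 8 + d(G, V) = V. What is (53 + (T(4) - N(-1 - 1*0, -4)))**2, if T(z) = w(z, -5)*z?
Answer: 1369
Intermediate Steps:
d(G, V) = -8 + V
T(z) = -4*z
N(t, X) = (-8 + X)*(4 + X) (N(t, X) = ((-8 + X) + 0)*(X + 4) = (-8 + X)*(4 + X))
(53 + (T(4) - N(-1 - 1*0, -4)))**2 = (53 + (-4*4 - (-8 - 4)*(4 - 4)))**2 = (53 + (-16 - (-12)*0))**2 = (53 + (-16 - 1*0))**2 = (53 + (-16 + 0))**2 = (53 - 16)**2 = 37**2 = 1369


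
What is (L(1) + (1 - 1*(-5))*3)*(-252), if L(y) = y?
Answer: -4788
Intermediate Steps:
(L(1) + (1 - 1*(-5))*3)*(-252) = (1 + (1 - 1*(-5))*3)*(-252) = (1 + (1 + 5)*3)*(-252) = (1 + 6*3)*(-252) = (1 + 18)*(-252) = 19*(-252) = -4788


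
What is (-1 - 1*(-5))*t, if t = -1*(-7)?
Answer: 28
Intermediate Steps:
t = 7
(-1 - 1*(-5))*t = (-1 - 1*(-5))*7 = (-1 + 5)*7 = 4*7 = 28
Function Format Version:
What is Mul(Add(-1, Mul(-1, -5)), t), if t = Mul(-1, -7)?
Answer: 28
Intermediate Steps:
t = 7
Mul(Add(-1, Mul(-1, -5)), t) = Mul(Add(-1, Mul(-1, -5)), 7) = Mul(Add(-1, 5), 7) = Mul(4, 7) = 28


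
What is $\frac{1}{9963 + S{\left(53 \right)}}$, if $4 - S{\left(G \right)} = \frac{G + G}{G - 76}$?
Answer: $\frac{23}{229347} \approx 0.00010028$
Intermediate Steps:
$S{\left(G \right)} = 4 - \frac{2 G}{-76 + G}$ ($S{\left(G \right)} = 4 - \frac{G + G}{G - 76} = 4 - \frac{2 G}{-76 + G}$)
$\frac{1}{9963 + S{\left(53 \right)}} = \frac{1}{9963 + \frac{2 \left(-152 + 53\right)}{-76 + 53}} = \frac{1}{9963 + 2 \frac{1}{-23} \left(-99\right)} = \frac{1}{9963 + 2 \left(- \frac{1}{23}\right) \left(-99\right)} = \frac{1}{9963 + \frac{198}{23}} = \frac{1}{\frac{229347}{23}} = \frac{23}{229347}$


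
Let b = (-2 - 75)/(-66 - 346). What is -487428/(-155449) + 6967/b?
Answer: 63748423336/1709939 ≈ 37281.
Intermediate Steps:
b = 77/412 (b = -77/(-412) = -1/412*(-77) = 77/412 ≈ 0.18689)
-487428/(-155449) + 6967/b = -487428/(-155449) + 6967/(77/412) = -487428*(-1/155449) + 6967*(412/77) = 487428/155449 + 2870404/77 = 63748423336/1709939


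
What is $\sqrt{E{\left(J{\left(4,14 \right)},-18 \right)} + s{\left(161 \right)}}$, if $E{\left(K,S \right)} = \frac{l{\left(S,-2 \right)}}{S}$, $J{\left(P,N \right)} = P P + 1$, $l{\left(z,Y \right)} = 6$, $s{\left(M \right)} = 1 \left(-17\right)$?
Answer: $\frac{2 i \sqrt{39}}{3} \approx 4.1633 i$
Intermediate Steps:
$s{\left(M \right)} = -17$
$J{\left(P,N \right)} = 1 + P^{2}$ ($J{\left(P,N \right)} = P^{2} + 1 = 1 + P^{2}$)
$E{\left(K,S \right)} = \frac{6}{S}$
$\sqrt{E{\left(J{\left(4,14 \right)},-18 \right)} + s{\left(161 \right)}} = \sqrt{\frac{6}{-18} - 17} = \sqrt{6 \left(- \frac{1}{18}\right) - 17} = \sqrt{- \frac{1}{3} - 17} = \sqrt{- \frac{52}{3}} = \frac{2 i \sqrt{39}}{3}$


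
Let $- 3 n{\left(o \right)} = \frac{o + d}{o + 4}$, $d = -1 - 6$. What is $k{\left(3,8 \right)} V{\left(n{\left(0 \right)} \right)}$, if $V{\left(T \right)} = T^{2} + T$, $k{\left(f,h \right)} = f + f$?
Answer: $\frac{133}{24} \approx 5.5417$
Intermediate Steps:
$d = -7$ ($d = -1 - 6 = -7$)
$n{\left(o \right)} = - \frac{-7 + o}{3 \left(4 + o\right)}$ ($n{\left(o \right)} = - \frac{\left(o - 7\right) \frac{1}{o + 4}}{3} = - \frac{\left(-7 + o\right) \frac{1}{4 + o}}{3} = - \frac{\frac{1}{4 + o} \left(-7 + o\right)}{3} = - \frac{-7 + o}{3 \left(4 + o\right)}$)
$k{\left(f,h \right)} = 2 f$
$V{\left(T \right)} = T + T^{2}$
$k{\left(3,8 \right)} V{\left(n{\left(0 \right)} \right)} = 2 \cdot 3 \frac{7 - 0}{3 \left(4 + 0\right)} \left(1 + \frac{7 - 0}{3 \left(4 + 0\right)}\right) = 6 \frac{7 + 0}{3 \cdot 4} \left(1 + \frac{7 + 0}{3 \cdot 4}\right) = 6 \cdot \frac{1}{3} \cdot \frac{1}{4} \cdot 7 \left(1 + \frac{1}{3} \cdot \frac{1}{4} \cdot 7\right) = 6 \frac{7 \left(1 + \frac{7}{12}\right)}{12} = 6 \cdot \frac{7}{12} \cdot \frac{19}{12} = 6 \cdot \frac{133}{144} = \frac{133}{24}$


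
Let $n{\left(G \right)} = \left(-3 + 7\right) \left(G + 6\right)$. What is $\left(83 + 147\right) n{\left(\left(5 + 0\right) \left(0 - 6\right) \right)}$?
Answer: $-22080$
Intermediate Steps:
$n{\left(G \right)} = 24 + 4 G$ ($n{\left(G \right)} = 4 \left(6 + G\right) = 24 + 4 G$)
$\left(83 + 147\right) n{\left(\left(5 + 0\right) \left(0 - 6\right) \right)} = \left(83 + 147\right) \left(24 + 4 \left(5 + 0\right) \left(0 - 6\right)\right) = 230 \left(24 + 4 \cdot 5 \left(-6\right)\right) = 230 \left(24 + 4 \left(-30\right)\right) = 230 \left(24 - 120\right) = 230 \left(-96\right) = -22080$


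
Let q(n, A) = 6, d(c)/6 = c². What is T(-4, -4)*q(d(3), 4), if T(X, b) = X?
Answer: -24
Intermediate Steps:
d(c) = 6*c²
T(-4, -4)*q(d(3), 4) = -4*6 = -24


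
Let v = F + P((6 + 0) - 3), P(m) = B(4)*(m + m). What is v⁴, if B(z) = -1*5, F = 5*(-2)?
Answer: 2560000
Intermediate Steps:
F = -10
B(z) = -5
P(m) = -10*m (P(m) = -5*(m + m) = -10*m)
v = -40 (v = -10 - 10*((6 + 0) - 3) = -10 - 10*(6 - 3) = -10 - 10*3 = -10 - 30 = -40)
v⁴ = (-40)⁴ = 2560000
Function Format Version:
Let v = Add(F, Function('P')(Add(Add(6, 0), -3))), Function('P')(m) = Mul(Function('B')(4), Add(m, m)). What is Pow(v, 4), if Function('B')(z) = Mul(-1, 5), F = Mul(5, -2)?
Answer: 2560000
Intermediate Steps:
F = -10
Function('B')(z) = -5
Function('P')(m) = Mul(-10, m) (Function('P')(m) = Mul(-5, Add(m, m)) = Mul(-5, Mul(2, m)) = Mul(-10, m))
v = -40 (v = Add(-10, Mul(-10, Add(Add(6, 0), -3))) = Add(-10, Mul(-10, Add(6, -3))) = Add(-10, Mul(-10, 3)) = Add(-10, -30) = -40)
Pow(v, 4) = Pow(-40, 4) = 2560000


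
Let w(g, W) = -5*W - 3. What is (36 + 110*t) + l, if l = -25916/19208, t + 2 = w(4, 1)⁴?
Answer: 2162699073/4802 ≈ 4.5037e+5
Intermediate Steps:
w(g, W) = -3 - 5*W
t = 4094 (t = -2 + (-3 - 5*1)⁴ = -2 + (-3 - 5)⁴ = -2 + (-8)⁴ = -2 + 4096 = 4094)
l = -6479/4802 (l = -25916*1/19208 = -6479/4802 ≈ -1.3492)
(36 + 110*t) + l = (36 + 110*4094) - 6479/4802 = (36 + 450340) - 6479/4802 = 450376 - 6479/4802 = 2162699073/4802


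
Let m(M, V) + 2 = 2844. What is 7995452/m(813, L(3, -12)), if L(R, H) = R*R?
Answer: 3997726/1421 ≈ 2813.3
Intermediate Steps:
L(R, H) = R**2
m(M, V) = 2842 (m(M, V) = -2 + 2844 = 2842)
7995452/m(813, L(3, -12)) = 7995452/2842 = 7995452*(1/2842) = 3997726/1421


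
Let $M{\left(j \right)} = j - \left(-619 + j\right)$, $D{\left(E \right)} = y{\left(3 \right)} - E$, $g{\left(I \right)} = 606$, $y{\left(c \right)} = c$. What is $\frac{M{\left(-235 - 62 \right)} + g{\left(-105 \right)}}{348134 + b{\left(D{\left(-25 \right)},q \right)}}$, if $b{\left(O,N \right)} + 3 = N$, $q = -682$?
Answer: $\frac{1225}{347449} \approx 0.0035257$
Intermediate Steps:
$D{\left(E \right)} = 3 - E$
$b{\left(O,N \right)} = -3 + N$
$M{\left(j \right)} = 619$
$\frac{M{\left(-235 - 62 \right)} + g{\left(-105 \right)}}{348134 + b{\left(D{\left(-25 \right)},q \right)}} = \frac{619 + 606}{348134 - 685} = \frac{1225}{348134 - 685} = \frac{1225}{347449}$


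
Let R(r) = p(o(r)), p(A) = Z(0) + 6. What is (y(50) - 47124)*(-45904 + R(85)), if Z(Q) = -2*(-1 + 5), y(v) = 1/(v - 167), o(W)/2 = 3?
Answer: 84367714718/39 ≈ 2.1633e+9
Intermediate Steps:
o(W) = 6 (o(W) = 2*3 = 6)
y(v) = 1/(-167 + v)
Z(Q) = -8 (Z(Q) = -2*4 = -8)
p(A) = -2 (p(A) = -8 + 6 = -2)
R(r) = -2
(y(50) - 47124)*(-45904 + R(85)) = (1/(-167 + 50) - 47124)*(-45904 - 2) = (1/(-117) - 47124)*(-45906) = (-1/117 - 47124)*(-45906) = -5513509/117*(-45906) = 84367714718/39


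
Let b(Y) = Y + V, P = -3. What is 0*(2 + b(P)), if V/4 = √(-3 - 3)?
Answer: 0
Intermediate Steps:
V = 4*I*√6 (V = 4*√(-3 - 3) = 4*√(-6) = 4*(I*√6) = 4*I*√6 ≈ 9.798*I)
b(Y) = Y + 4*I*√6
0*(2 + b(P)) = 0*(2 + (-3 + 4*I*√6)) = 0*(-1 + 4*I*√6) = 0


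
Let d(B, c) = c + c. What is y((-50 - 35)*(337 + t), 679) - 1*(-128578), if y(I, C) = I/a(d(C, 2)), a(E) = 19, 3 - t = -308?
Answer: 2387902/19 ≈ 1.2568e+5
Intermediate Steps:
t = 311 (t = 3 - 1*(-308) = 3 + 308 = 311)
d(B, c) = 2*c
y(I, C) = I/19
y((-50 - 35)*(337 + t), 679) - 1*(-128578) = ((-50 - 35)*(337 + 311))/19 - 1*(-128578) = (-85*648)/19 + 128578 = (1/19)*(-55080) + 128578 = -55080/19 + 128578 = 2387902/19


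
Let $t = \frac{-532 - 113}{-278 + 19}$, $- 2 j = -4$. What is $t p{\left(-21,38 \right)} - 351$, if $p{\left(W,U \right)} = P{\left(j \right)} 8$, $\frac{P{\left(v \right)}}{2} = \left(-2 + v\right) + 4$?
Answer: $- \frac{49629}{259} \approx -191.62$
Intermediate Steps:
$j = 2$ ($j = \left(- \frac{1}{2}\right) \left(-4\right) = 2$)
$P{\left(v \right)} = 4 + 2 v$ ($P{\left(v \right)} = 2 \left(\left(-2 + v\right) + 4\right) = 2 \left(2 + v\right) = 4 + 2 v$)
$p{\left(W,U \right)} = 64$ ($p{\left(W,U \right)} = \left(4 + 2 \cdot 2\right) 8 = \left(4 + 4\right) 8 = 8 \cdot 8 = 64$)
$t = \frac{645}{259}$ ($t = - \frac{645}{-259} = \left(-645\right) \left(- \frac{1}{259}\right) = \frac{645}{259} \approx 2.4903$)
$t p{\left(-21,38 \right)} - 351 = \frac{645}{259} \cdot 64 - 351 = \frac{41280}{259} - 351 = - \frac{49629}{259}$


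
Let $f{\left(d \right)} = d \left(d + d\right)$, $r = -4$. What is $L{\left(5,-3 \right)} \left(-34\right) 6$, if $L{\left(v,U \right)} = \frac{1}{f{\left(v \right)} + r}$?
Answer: $- \frac{102}{23} \approx -4.4348$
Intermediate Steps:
$f{\left(d \right)} = 2 d^{2}$ ($f{\left(d \right)} = d 2 d = 2 d^{2}$)
$L{\left(v,U \right)} = \frac{1}{-4 + 2 v^{2}}$ ($L{\left(v,U \right)} = \frac{1}{2 v^{2} - 4} = \frac{1}{-4 + 2 v^{2}}$)
$L{\left(5,-3 \right)} \left(-34\right) 6 = \frac{1}{2 \left(-2 + 5^{2}\right)} \left(-34\right) 6 = \frac{1}{2 \left(-2 + 25\right)} \left(-34\right) 6 = \frac{1}{2 \cdot 23} \left(-34\right) 6 = \frac{1}{2} \cdot \frac{1}{23} \left(-34\right) 6 = \frac{1}{46} \left(-34\right) 6 = \left(- \frac{17}{23}\right) 6 = - \frac{102}{23}$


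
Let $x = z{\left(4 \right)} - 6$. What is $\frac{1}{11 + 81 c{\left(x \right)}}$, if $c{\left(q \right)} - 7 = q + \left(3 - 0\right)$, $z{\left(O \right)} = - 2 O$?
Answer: $- \frac{1}{313} \approx -0.0031949$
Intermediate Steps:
$x = -14$ ($x = \left(-2\right) 4 - 6 = -8 - 6 = -14$)
$c{\left(q \right)} = 10 + q$ ($c{\left(q \right)} = 7 + \left(q + \left(3 - 0\right)\right) = 7 + \left(q + \left(3 + 0\right)\right) = 7 + \left(q + 3\right) = 7 + \left(3 + q\right) = 10 + q$)
$\frac{1}{11 + 81 c{\left(x \right)}} = \frac{1}{11 + 81 \left(10 - 14\right)} = \frac{1}{11 + 81 \left(-4\right)} = \frac{1}{11 - 324} = \frac{1}{-313} = - \frac{1}{313}$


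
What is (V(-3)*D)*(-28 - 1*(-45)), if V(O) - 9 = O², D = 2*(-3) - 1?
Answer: -2142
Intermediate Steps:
D = -7 (D = -6 - 1 = -7)
V(O) = 9 + O²
(V(-3)*D)*(-28 - 1*(-45)) = ((9 + (-3)²)*(-7))*(-28 - 1*(-45)) = ((9 + 9)*(-7))*(-28 + 45) = (18*(-7))*17 = -126*17 = -2142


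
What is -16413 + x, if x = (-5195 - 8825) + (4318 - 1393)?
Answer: -27508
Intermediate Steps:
x = -11095 (x = -14020 + 2925 = -11095)
-16413 + x = -16413 - 11095 = -27508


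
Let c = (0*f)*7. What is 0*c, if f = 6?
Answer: 0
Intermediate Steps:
c = 0 (c = (0*6)*7 = 0*7 = 0)
0*c = 0*0 = 0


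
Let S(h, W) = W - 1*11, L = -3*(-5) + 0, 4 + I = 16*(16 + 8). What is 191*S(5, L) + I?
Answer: 1144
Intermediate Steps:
I = 380 (I = -4 + 16*(16 + 8) = -4 + 16*24 = -4 + 384 = 380)
L = 15 (L = 15 + 0 = 15)
S(h, W) = -11 + W (S(h, W) = W - 11 = -11 + W)
191*S(5, L) + I = 191*(-11 + 15) + 380 = 191*4 + 380 = 764 + 380 = 1144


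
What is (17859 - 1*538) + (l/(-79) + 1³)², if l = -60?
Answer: 108119682/6241 ≈ 17324.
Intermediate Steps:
(17859 - 1*538) + (l/(-79) + 1³)² = (17859 - 1*538) + (-60/(-79) + 1³)² = (17859 - 538) + (-60*(-1/79) + 1)² = 17321 + (60/79 + 1)² = 17321 + (139/79)² = 17321 + 19321/6241 = 108119682/6241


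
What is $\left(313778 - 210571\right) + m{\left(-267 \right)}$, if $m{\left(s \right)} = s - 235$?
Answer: $102705$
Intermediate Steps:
$m{\left(s \right)} = -235 + s$ ($m{\left(s \right)} = s - 235 = -235 + s$)
$\left(313778 - 210571\right) + m{\left(-267 \right)} = \left(313778 - 210571\right) - 502 = 103207 - 502 = 102705$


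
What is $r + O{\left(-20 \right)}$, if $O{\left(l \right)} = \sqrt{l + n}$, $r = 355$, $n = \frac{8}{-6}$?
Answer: $355 + \frac{8 i \sqrt{3}}{3} \approx 355.0 + 4.6188 i$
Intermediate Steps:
$n = - \frac{4}{3}$ ($n = 8 \left(- \frac{1}{6}\right) = - \frac{4}{3} \approx -1.3333$)
$O{\left(l \right)} = \sqrt{- \frac{4}{3} + l}$ ($O{\left(l \right)} = \sqrt{l - \frac{4}{3}} = \sqrt{- \frac{4}{3} + l}$)
$r + O{\left(-20 \right)} = 355 + \frac{\sqrt{-12 + 9 \left(-20\right)}}{3} = 355 + \frac{\sqrt{-12 - 180}}{3} = 355 + \frac{\sqrt{-192}}{3} = 355 + \frac{8 i \sqrt{3}}{3}$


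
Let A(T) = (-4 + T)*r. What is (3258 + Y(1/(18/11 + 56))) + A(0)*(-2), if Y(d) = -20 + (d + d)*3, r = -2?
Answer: 1021407/317 ≈ 3222.1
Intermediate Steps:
A(T) = 8 - 2*T (A(T) = (-4 + T)*(-2) = 8 - 2*T)
Y(d) = -20 + 6*d (Y(d) = -20 + (2*d)*3 = -20 + 6*d)
(3258 + Y(1/(18/11 + 56))) + A(0)*(-2) = (3258 + (-20 + 6/(18/11 + 56))) + (8 - 2*0)*(-2) = (3258 + (-20 + 6/(18*(1/11) + 56))) + (8 + 0)*(-2) = (3258 + (-20 + 6/(18/11 + 56))) + 8*(-2) = (3258 + (-20 + 6/(634/11))) - 16 = (3258 + (-20 + 6*(11/634))) - 16 = (3258 + (-20 + 33/317)) - 16 = (3258 - 6307/317) - 16 = 1026479/317 - 16 = 1021407/317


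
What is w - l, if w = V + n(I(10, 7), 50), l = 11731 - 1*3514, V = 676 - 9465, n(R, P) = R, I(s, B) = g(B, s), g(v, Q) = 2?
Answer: -17004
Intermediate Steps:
I(s, B) = 2
V = -8789
l = 8217 (l = 11731 - 3514 = 8217)
w = -8787 (w = -8789 + 2 = -8787)
w - l = -8787 - 1*8217 = -8787 - 8217 = -17004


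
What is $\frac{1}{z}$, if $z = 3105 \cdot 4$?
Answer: $\frac{1}{12420} \approx 8.0515 \cdot 10^{-5}$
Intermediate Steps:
$z = 12420$
$\frac{1}{z} = \frac{1}{12420}$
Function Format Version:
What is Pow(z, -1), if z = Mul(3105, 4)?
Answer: Rational(1, 12420) ≈ 8.0515e-5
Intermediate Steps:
z = 12420
Pow(z, -1) = Pow(12420, -1) = Rational(1, 12420)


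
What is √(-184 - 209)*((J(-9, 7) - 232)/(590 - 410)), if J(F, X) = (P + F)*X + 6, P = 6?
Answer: -247*I*√393/180 ≈ -27.203*I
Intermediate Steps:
J(F, X) = 6 + X*(6 + F) (J(F, X) = (6 + F)*X + 6 = X*(6 + F) + 6 = 6 + X*(6 + F))
√(-184 - 209)*((J(-9, 7) - 232)/(590 - 410)) = √(-184 - 209)*(((6 + 6*7 - 9*7) - 232)/(590 - 410)) = √(-393)*(((6 + 42 - 63) - 232)/180) = (I*√393)*((-15 - 232)*(1/180)) = (I*√393)*(-247*1/180) = (I*√393)*(-247/180) = -247*I*√393/180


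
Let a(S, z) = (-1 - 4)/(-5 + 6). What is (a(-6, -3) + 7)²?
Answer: 4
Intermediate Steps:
a(S, z) = -5 (a(S, z) = -5/1 = -5*1 = -5)
(a(-6, -3) + 7)² = (-5 + 7)² = 2² = 4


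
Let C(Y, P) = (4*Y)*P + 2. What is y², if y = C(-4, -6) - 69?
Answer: 841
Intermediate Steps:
C(Y, P) = 2 + 4*P*Y (C(Y, P) = 4*P*Y + 2 = 2 + 4*P*Y)
y = 29 (y = (2 + 4*(-6)*(-4)) - 69 = (2 + 96) - 69 = 98 - 69 = 29)
y² = 29² = 841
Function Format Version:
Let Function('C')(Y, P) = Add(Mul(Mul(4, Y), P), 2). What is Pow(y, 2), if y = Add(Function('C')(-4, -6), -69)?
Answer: 841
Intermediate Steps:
Function('C')(Y, P) = Add(2, Mul(4, P, Y)) (Function('C')(Y, P) = Add(Mul(4, P, Y), 2) = Add(2, Mul(4, P, Y)))
y = 29 (y = Add(Add(2, Mul(4, -6, -4)), -69) = Add(Add(2, 96), -69) = Add(98, -69) = 29)
Pow(y, 2) = Pow(29, 2) = 841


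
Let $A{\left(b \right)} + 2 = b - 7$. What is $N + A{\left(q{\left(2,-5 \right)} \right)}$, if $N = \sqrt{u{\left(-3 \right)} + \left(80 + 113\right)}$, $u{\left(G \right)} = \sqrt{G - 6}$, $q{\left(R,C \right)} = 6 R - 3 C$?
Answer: $18 + \sqrt{193 + 3 i} \approx 31.893 + 0.10797 i$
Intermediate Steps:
$q{\left(R,C \right)} = - 3 C + 6 R$
$A{\left(b \right)} = -9 + b$ ($A{\left(b \right)} = -2 + \left(b - 7\right) = -2 + \left(-7 + b\right) = -9 + b$)
$u{\left(G \right)} = \sqrt{-6 + G}$
$N = \sqrt{193 + 3 i}$ ($N = \sqrt{\sqrt{-6 - 3} + \left(80 + 113\right)} = \sqrt{\sqrt{-9} + 193} = \sqrt{3 i + 193} = \sqrt{193 + 3 i} \approx 13.893 + 0.108 i$)
$N + A{\left(q{\left(2,-5 \right)} \right)} = \sqrt{193 + 3 i} + \left(-9 + \left(\left(-3\right) \left(-5\right) + 6 \cdot 2\right)\right) = \sqrt{193 + 3 i} + \left(-9 + \left(15 + 12\right)\right) = \sqrt{193 + 3 i} + \left(-9 + 27\right) = \sqrt{193 + 3 i} + 18 = 18 + \sqrt{193 + 3 i}$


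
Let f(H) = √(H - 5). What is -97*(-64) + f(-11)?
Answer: 6208 + 4*I ≈ 6208.0 + 4.0*I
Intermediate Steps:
f(H) = √(-5 + H)
-97*(-64) + f(-11) = -97*(-64) + √(-5 - 11) = 6208 + √(-16) = 6208 + 4*I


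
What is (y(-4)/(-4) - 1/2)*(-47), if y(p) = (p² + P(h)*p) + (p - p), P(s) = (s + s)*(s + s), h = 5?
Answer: -8977/2 ≈ -4488.5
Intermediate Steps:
P(s) = 4*s² (P(s) = (2*s)*(2*s) = 4*s²)
y(p) = p² + 100*p (y(p) = (p² + (4*5²)*p) + (p - p) = (p² + (4*25)*p) + 0 = (p² + 100*p) + 0 = p² + 100*p)
(y(-4)/(-4) - 1/2)*(-47) = (-4*(100 - 4)/(-4) - 1/2)*(-47) = (-4*96*(-¼) - 1*½)*(-47) = (-384*(-¼) - ½)*(-47) = (96 - ½)*(-47) = (191/2)*(-47) = -8977/2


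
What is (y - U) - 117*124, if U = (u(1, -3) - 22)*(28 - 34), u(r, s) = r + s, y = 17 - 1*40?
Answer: -14675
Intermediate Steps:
y = -23 (y = 17 - 40 = -23)
U = 144 (U = ((1 - 3) - 22)*(28 - 34) = (-2 - 22)*(-6) = -24*(-6) = 144)
(y - U) - 117*124 = (-23 - 1*144) - 117*124 = (-23 - 144) - 14508 = -167 - 14508 = -14675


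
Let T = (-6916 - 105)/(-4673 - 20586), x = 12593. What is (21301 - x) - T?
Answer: 219948351/25259 ≈ 8707.7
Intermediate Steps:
T = 7021/25259 (T = -7021/(-25259) = -7021*(-1/25259) = 7021/25259 ≈ 0.27796)
(21301 - x) - T = (21301 - 1*12593) - 1*7021/25259 = (21301 - 12593) - 7021/25259 = 8708 - 7021/25259 = 219948351/25259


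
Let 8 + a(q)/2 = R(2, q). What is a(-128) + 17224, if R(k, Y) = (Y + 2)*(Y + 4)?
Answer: 48456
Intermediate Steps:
R(k, Y) = (2 + Y)*(4 + Y)
a(q) = 2*q² + 12*q (a(q) = -16 + 2*(8 + q² + 6*q) = -16 + (16 + 2*q² + 12*q) = 2*q² + 12*q)
a(-128) + 17224 = 2*(-128)*(6 - 128) + 17224 = 2*(-128)*(-122) + 17224 = 31232 + 17224 = 48456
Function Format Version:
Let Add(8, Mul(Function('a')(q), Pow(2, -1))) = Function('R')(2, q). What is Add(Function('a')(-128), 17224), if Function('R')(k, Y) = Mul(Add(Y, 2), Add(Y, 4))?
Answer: 48456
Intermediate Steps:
Function('R')(k, Y) = Mul(Add(2, Y), Add(4, Y))
Function('a')(q) = Add(Mul(2, Pow(q, 2)), Mul(12, q)) (Function('a')(q) = Add(-16, Mul(2, Add(8, Pow(q, 2), Mul(6, q)))) = Add(-16, Add(16, Mul(2, Pow(q, 2)), Mul(12, q))) = Add(Mul(2, Pow(q, 2)), Mul(12, q)))
Add(Function('a')(-128), 17224) = Add(Mul(2, -128, Add(6, -128)), 17224) = Add(Mul(2, -128, -122), 17224) = Add(31232, 17224) = 48456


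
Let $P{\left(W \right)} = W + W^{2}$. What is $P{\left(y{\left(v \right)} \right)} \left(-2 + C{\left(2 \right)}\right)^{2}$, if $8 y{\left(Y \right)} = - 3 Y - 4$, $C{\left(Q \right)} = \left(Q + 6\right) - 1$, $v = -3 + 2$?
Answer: $- \frac{175}{64} \approx -2.7344$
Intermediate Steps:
$v = -1$
$C{\left(Q \right)} = 5 + Q$ ($C{\left(Q \right)} = \left(6 + Q\right) - 1 = 5 + Q$)
$y{\left(Y \right)} = - \frac{1}{2} - \frac{3 Y}{8}$ ($y{\left(Y \right)} = \frac{- 3 Y - 4}{8} = \frac{-4 - 3 Y}{8} = - \frac{1}{2} - \frac{3 Y}{8}$)
$P{\left(y{\left(v \right)} \right)} \left(-2 + C{\left(2 \right)}\right)^{2} = \left(- \frac{1}{2} - - \frac{3}{8}\right) \left(1 - \frac{1}{8}\right) \left(-2 + \left(5 + 2\right)\right)^{2} = \left(- \frac{1}{2} + \frac{3}{8}\right) \left(1 + \left(- \frac{1}{2} + \frac{3}{8}\right)\right) \left(-2 + 7\right)^{2} = - \frac{1 - \frac{1}{8}}{8} \cdot 5^{2} = \left(- \frac{1}{8}\right) \frac{7}{8} \cdot 25 = \left(- \frac{7}{64}\right) 25 = - \frac{175}{64}$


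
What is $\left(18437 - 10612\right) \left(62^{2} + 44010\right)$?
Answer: $374457550$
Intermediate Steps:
$\left(18437 - 10612\right) \left(62^{2} + 44010\right) = 7825 \left(3844 + 44010\right) = 7825 \cdot 47854 = 374457550$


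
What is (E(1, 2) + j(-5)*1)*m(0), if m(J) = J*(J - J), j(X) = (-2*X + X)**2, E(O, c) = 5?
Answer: 0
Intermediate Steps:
j(X) = X**2 (j(X) = (-X)**2 = X**2)
m(J) = 0 (m(J) = J*0 = 0)
(E(1, 2) + j(-5)*1)*m(0) = (5 + (-5)**2*1)*0 = (5 + 25*1)*0 = (5 + 25)*0 = 30*0 = 0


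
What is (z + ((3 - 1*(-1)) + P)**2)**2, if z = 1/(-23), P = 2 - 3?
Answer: 42436/529 ≈ 80.219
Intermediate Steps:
P = -1
z = -1/23 ≈ -0.043478
(z + ((3 - 1*(-1)) + P)**2)**2 = (-1/23 + ((3 - 1*(-1)) - 1)**2)**2 = (-1/23 + ((3 + 1) - 1)**2)**2 = (-1/23 + (4 - 1)**2)**2 = (-1/23 + 3**2)**2 = (-1/23 + 9)**2 = (206/23)**2 = 42436/529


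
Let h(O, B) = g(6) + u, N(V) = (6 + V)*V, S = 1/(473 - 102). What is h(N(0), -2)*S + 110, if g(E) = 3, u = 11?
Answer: 5832/53 ≈ 110.04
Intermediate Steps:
S = 1/371 ≈ 0.0026954
N(V) = V*(6 + V)
h(O, B) = 14 (h(O, B) = 3 + 11 = 14)
h(N(0), -2)*S + 110 = 14*(1/371) + 110 = 2/53 + 110 = 5832/53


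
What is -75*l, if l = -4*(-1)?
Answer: -300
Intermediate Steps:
l = 4
-75*l = -75*4 = -300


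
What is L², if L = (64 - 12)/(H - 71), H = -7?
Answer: 4/9 ≈ 0.44444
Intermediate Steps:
L = -⅔ (L = (64 - 12)/(-7 - 71) = 52/(-78) = 52*(-1/78) = -⅔ ≈ -0.66667)
L² = (-⅔)² = 4/9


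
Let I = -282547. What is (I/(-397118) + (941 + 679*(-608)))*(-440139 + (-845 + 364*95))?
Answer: 33237557608586382/198559 ≈ 1.6739e+11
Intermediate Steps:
(I/(-397118) + (941 + 679*(-608)))*(-440139 + (-845 + 364*95)) = (-282547/(-397118) + (941 + 679*(-608)))*(-440139 + (-845 + 364*95)) = (-282547*(-1/397118) + (941 - 412832))*(-440139 + (-845 + 34580)) = (282547/397118 - 411891)*(-440139 + 33735) = -163569047591/397118*(-406404) = 33237557608586382/198559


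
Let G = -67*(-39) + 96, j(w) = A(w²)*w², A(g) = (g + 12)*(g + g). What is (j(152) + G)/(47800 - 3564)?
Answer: 24678401936021/44236 ≈ 5.5788e+8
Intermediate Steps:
A(g) = 2*g*(12 + g) (A(g) = (12 + g)*(2*g) = 2*g*(12 + g))
j(w) = 2*w⁴*(12 + w²) (j(w) = (2*w²*(12 + w²))*w² = 2*w⁴*(12 + w²))
G = 2709 (G = 2613 + 96 = 2709)
(j(152) + G)/(47800 - 3564) = (2*152⁴*(12 + 152²) + 2709)/(47800 - 3564) = (2*533794816*(12 + 23104) + 2709)/44236 = (2*533794816*23116 + 2709)*(1/44236) = (24678401933312 + 2709)*(1/44236) = 24678401936021*(1/44236) = 24678401936021/44236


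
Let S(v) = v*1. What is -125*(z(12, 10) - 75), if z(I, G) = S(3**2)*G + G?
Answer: -3125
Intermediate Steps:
S(v) = v
z(I, G) = 10*G (z(I, G) = 3**2*G + G = 9*G + G = 10*G)
-125*(z(12, 10) - 75) = -125*(10*10 - 75) = -125*(100 - 75) = -125*25 = -3125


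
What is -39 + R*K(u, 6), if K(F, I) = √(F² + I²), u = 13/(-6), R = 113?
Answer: -39 + 113*√1465/6 ≈ 681.85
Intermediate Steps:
u = -13/6 (u = 13*(-⅙) = -13/6 ≈ -2.1667)
-39 + R*K(u, 6) = -39 + 113*√((-13/6)² + 6²) = -39 + 113*√(169/36 + 36) = -39 + 113*√(1465/36) = -39 + 113*(√1465/6) = -39 + 113*√1465/6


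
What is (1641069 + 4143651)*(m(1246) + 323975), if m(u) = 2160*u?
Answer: 17442868681200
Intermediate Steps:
(1641069 + 4143651)*(m(1246) + 323975) = (1641069 + 4143651)*(2160*1246 + 323975) = 5784720*(2691360 + 323975) = 5784720*3015335 = 17442868681200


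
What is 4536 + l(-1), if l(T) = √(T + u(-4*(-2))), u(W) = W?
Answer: 4536 + √7 ≈ 4538.6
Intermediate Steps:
l(T) = √(8 + T) (l(T) = √(T - 4*(-2)) = √(T + 8) = √(8 + T))
4536 + l(-1) = 4536 + √(8 - 1) = 4536 + √7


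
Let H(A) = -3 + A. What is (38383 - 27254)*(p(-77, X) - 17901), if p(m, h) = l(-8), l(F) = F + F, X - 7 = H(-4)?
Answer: -199398293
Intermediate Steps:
X = 0 (X = 7 + (-3 - 4) = 7 - 7 = 0)
l(F) = 2*F
p(m, h) = -16 (p(m, h) = 2*(-8) = -16)
(38383 - 27254)*(p(-77, X) - 17901) = (38383 - 27254)*(-16 - 17901) = 11129*(-17917) = -199398293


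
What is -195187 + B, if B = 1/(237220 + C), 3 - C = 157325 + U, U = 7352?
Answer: -14160036101/72546 ≈ -1.9519e+5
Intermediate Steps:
C = -164674 (C = 3 - (157325 + 7352) = 3 - 1*164677 = 3 - 164677 = -164674)
B = 1/72546 (B = 1/(237220 - 164674) = 1/72546 ≈ 1.3784e-5)
-195187 + B = -195187 + 1/72546 = -14160036101/72546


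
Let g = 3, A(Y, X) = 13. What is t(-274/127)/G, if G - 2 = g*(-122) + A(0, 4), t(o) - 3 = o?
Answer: -107/44577 ≈ -0.0024003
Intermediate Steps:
t(o) = 3 + o
G = -351 (G = 2 + (3*(-122) + 13) = 2 + (-366 + 13) = 2 - 353 = -351)
t(-274/127)/G = (3 - 274/127)/(-351) = (3 - 274*1/127)*(-1/351) = (3 - 274/127)*(-1/351) = (107/127)*(-1/351) = -107/44577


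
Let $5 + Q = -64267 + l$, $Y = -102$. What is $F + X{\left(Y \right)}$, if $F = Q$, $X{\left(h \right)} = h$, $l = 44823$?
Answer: $-19551$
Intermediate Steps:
$Q = -19449$ ($Q = -5 + \left(-64267 + 44823\right) = -5 - 19444 = -19449$)
$F = -19449$
$F + X{\left(Y \right)} = -19449 - 102 = -19551$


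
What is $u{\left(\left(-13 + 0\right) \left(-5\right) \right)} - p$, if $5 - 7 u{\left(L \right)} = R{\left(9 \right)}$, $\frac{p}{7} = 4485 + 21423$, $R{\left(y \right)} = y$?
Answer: $- \frac{1269496}{7} \approx -1.8136 \cdot 10^{5}$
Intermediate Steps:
$p = 181356$ ($p = 7 \left(4485 + 21423\right) = 7 \cdot 25908 = 181356$)
$u{\left(L \right)} = - \frac{4}{7}$ ($u{\left(L \right)} = \frac{5}{7} - \frac{9}{7} = - \frac{4}{7}$)
$u{\left(\left(-13 + 0\right) \left(-5\right) \right)} - p = - \frac{4}{7} - 181356 = - \frac{1269496}{7}$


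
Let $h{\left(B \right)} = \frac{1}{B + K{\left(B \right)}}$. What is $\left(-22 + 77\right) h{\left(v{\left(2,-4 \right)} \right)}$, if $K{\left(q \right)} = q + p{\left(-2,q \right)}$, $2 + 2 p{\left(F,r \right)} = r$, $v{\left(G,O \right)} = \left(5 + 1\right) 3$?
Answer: $\frac{5}{4} \approx 1.25$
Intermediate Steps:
$v{\left(G,O \right)} = 18$ ($v{\left(G,O \right)} = 6 \cdot 3 = 18$)
$p{\left(F,r \right)} = -1 + \frac{r}{2}$
$K{\left(q \right)} = -1 + \frac{3 q}{2}$ ($K{\left(q \right)} = q + \left(-1 + \frac{q}{2}\right) = -1 + \frac{3 q}{2}$)
$h{\left(B \right)} = \frac{1}{-1 + \frac{5 B}{2}}$ ($h{\left(B \right)} = \frac{1}{B + \left(-1 + \frac{3 B}{2}\right)} = \frac{1}{-1 + \frac{5 B}{2}}$)
$\left(-22 + 77\right) h{\left(v{\left(2,-4 \right)} \right)} = \left(-22 + 77\right) \frac{2}{-2 + 5 \cdot 18} = 55 \frac{2}{-2 + 90} = 55 \cdot \frac{2}{88} = 55 \cdot 2 \cdot \frac{1}{88} = 55 \cdot \frac{1}{44} = \frac{5}{4}$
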